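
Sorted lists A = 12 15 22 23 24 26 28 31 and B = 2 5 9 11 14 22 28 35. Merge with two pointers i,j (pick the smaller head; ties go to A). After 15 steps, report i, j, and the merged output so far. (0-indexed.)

i=8, j=7, merged so far=[2, 5, 9, 11, 12, 14, 15, 22, 22, 23, 24, 26, 28, 28, 31]

[i=0,j=0] A[i]=12>B[j]=2 take 2 → j++
[i=0,j=1] A[i]=12>B[j]=5 take 5 → j++
[i=0,j=2] A[i]=12>B[j]=9 take 9 → j++
[i=0,j=3] A[i]=12>B[j]=11 take 11 → j++
[i=0,j=4] A[i]=12<=B[j]=14 take 12 → i++
[i=1,j=4] A[i]=15>B[j]=14 take 14 → j++
[i=1,j=5] A[i]=15<=B[j]=22 take 15 → i++
[i=2,j=5] A[i]=22<=B[j]=22 take 22 → i++
[i=3,j=5] A[i]=23>B[j]=22 take 22 → j++
[i=3,j=6] A[i]=23<=B[j]=28 take 23 → i++
[i=4,j=6] A[i]=24<=B[j]=28 take 24 → i++
[i=5,j=6] A[i]=26<=B[j]=28 take 26 → i++
[i=6,j=6] A[i]=28<=B[j]=28 take 28 → i++
[i=7,j=6] A[i]=31>B[j]=28 take 28 → j++
[i=7,j=7] A[i]=31<=B[j]=35 take 31 → i++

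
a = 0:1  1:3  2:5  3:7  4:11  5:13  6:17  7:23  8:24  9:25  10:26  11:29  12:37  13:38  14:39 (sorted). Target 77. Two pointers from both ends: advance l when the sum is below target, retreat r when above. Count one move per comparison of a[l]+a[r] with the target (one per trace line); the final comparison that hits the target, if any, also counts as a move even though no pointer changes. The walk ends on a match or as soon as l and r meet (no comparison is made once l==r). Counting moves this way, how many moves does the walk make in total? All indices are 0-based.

14 moves

l=0 r=14: 1+39=40 <77, l++
l=1 r=14: 3+39=42 <77, l++
l=2 r=14: 5+39=44 <77, l++
l=3 r=14: 7+39=46 <77, l++
l=4 r=14: 11+39=50 <77, l++
l=5 r=14: 13+39=52 <77, l++
l=6 r=14: 17+39=56 <77, l++
l=7 r=14: 23+39=62 <77, l++
l=8 r=14: 24+39=63 <77, l++
l=9 r=14: 25+39=64 <77, l++
l=10 r=14: 26+39=65 <77, l++
l=11 r=14: 29+39=68 <77, l++
l=12 r=14: 37+39=76 <77, l++
l=13 r=14: 38+39=77, found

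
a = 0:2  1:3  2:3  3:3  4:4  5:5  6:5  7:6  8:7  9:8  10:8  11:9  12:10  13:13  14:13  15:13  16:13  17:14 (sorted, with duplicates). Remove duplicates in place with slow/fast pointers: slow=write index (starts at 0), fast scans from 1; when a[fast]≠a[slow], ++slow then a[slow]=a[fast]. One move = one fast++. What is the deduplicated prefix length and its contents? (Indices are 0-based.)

length 11; prefix = [2, 3, 4, 5, 6, 7, 8, 9, 10, 13, 14]

slow=0 fast=1: a[fast]=3≠a[slow]=2 write a[1]=3, slow++,fast++
slow=1 fast=2: a[fast]=3=a[slow] dup, fast++
slow=1 fast=3: a[fast]=3=a[slow] dup, fast++
slow=1 fast=4: a[fast]=4≠a[slow]=3 write a[2]=4, slow++,fast++
slow=2 fast=5: a[fast]=5≠a[slow]=4 write a[3]=5, slow++,fast++
slow=3 fast=6: a[fast]=5=a[slow] dup, fast++
slow=3 fast=7: a[fast]=6≠a[slow]=5 write a[4]=6, slow++,fast++
slow=4 fast=8: a[fast]=7≠a[slow]=6 write a[5]=7, slow++,fast++
slow=5 fast=9: a[fast]=8≠a[slow]=7 write a[6]=8, slow++,fast++
slow=6 fast=10: a[fast]=8=a[slow] dup, fast++
slow=6 fast=11: a[fast]=9≠a[slow]=8 write a[7]=9, slow++,fast++
slow=7 fast=12: a[fast]=10≠a[slow]=9 write a[8]=10, slow++,fast++
slow=8 fast=13: a[fast]=13≠a[slow]=10 write a[9]=13, slow++,fast++
slow=9 fast=14: a[fast]=13=a[slow] dup, fast++
slow=9 fast=15: a[fast]=13=a[slow] dup, fast++
slow=9 fast=16: a[fast]=13=a[slow] dup, fast++
slow=9 fast=17: a[fast]=14≠a[slow]=13 write a[10]=14, slow++,fast++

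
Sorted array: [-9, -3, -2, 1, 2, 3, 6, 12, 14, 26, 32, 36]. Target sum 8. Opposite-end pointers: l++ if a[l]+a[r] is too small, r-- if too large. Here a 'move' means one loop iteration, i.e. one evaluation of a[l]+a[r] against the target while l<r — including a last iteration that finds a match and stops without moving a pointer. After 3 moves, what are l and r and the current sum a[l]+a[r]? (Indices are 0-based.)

l=0, r=8, sum=5

l=0 r=11: -9+36=27 >8, r--
l=0 r=10: -9+32=23 >8, r--
l=0 r=9: -9+26=17 >8, r--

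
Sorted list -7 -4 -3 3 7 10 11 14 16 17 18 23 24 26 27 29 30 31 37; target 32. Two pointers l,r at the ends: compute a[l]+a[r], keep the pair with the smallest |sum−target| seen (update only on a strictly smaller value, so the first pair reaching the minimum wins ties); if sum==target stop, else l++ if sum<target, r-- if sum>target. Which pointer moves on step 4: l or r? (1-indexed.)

l

[1,19] -7+37=30 d=2 * → l++
[2,19] -4+37=33 d=1 * → r--
[2,18] -4+31=27 d=5 → l++
[3,18] -3+31=28 d=4 → l++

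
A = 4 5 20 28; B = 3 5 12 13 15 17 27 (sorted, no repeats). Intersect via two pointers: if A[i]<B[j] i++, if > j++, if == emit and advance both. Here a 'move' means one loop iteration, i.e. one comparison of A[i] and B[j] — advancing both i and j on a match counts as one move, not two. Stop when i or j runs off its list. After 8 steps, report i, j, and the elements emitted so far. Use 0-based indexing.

i=0 j=0: 4>3, j++
i=0 j=1: 4<5, i++
i=1 j=1: 5==5 emit, i++,j++
i=2 j=2: 20>12, j++
i=2 j=3: 20>13, j++
i=2 j=4: 20>15, j++
i=2 j=5: 20>17, j++
i=2 j=6: 20<27, i++

i=3, j=6, emitted=[5]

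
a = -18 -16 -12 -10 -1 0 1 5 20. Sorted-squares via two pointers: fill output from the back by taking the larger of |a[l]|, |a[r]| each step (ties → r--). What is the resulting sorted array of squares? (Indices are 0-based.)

l=0 r=8: |-18|<=|20| out[8]=400, r--
l=0 r=7: |-18|>|5| out[7]=324, l++
l=1 r=7: |-16|>|5| out[6]=256, l++
l=2 r=7: |-12|>|5| out[5]=144, l++
l=3 r=7: |-10|>|5| out[4]=100, l++
l=4 r=7: |-1|<=|5| out[3]=25, r--
l=4 r=6: |-1|<=|1| out[2]=1, r--
l=4 r=5: |-1|>|0| out[1]=1, l++
l=5 r=5: |0|<=|0| out[0]=0, r--

[0, 1, 1, 25, 100, 144, 256, 324, 400]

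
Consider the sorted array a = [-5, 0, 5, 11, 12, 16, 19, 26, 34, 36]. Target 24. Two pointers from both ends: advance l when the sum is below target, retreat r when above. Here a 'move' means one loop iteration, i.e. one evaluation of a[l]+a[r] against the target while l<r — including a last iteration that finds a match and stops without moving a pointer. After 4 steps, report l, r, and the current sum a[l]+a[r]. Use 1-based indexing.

l=2, r=7, sum=19

[1,10] -5+36=31 >24 → r--
[1,9] -5+34=29 >24 → r--
[1,8] -5+26=21 <24 → l++
[2,8] 0+26=26 >24 → r--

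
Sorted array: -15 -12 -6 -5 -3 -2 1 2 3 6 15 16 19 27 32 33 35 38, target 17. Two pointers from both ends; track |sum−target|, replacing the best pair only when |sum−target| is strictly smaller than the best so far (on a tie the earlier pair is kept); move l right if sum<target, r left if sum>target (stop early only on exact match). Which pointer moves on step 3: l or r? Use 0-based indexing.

l=0 r=17: -15+38=23 d=6 *, r--
l=0 r=16: -15+35=20 d=3 *, r--
l=0 r=15: -15+33=18 d=1 *, r--

r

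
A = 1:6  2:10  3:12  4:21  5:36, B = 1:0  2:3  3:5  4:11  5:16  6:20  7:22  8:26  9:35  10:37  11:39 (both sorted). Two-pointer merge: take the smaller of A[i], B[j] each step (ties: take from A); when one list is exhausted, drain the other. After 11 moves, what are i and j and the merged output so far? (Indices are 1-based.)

[i=1,j=1] A[i]=6>B[j]=0 take 0 → j++
[i=1,j=2] A[i]=6>B[j]=3 take 3 → j++
[i=1,j=3] A[i]=6>B[j]=5 take 5 → j++
[i=1,j=4] A[i]=6<=B[j]=11 take 6 → i++
[i=2,j=4] A[i]=10<=B[j]=11 take 10 → i++
[i=3,j=4] A[i]=12>B[j]=11 take 11 → j++
[i=3,j=5] A[i]=12<=B[j]=16 take 12 → i++
[i=4,j=5] A[i]=21>B[j]=16 take 16 → j++
[i=4,j=6] A[i]=21>B[j]=20 take 20 → j++
[i=4,j=7] A[i]=21<=B[j]=22 take 21 → i++
[i=5,j=7] A[i]=36>B[j]=22 take 22 → j++

i=5, j=8, merged so far=[0, 3, 5, 6, 10, 11, 12, 16, 20, 21, 22]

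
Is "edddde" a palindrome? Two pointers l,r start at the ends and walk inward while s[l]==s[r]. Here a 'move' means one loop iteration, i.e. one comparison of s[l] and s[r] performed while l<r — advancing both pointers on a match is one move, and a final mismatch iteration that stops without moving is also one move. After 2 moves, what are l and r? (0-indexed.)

l=2, r=3

l=0 r=5: 'e'=='e', l++,r--
l=1 r=4: 'd'=='d', l++,r--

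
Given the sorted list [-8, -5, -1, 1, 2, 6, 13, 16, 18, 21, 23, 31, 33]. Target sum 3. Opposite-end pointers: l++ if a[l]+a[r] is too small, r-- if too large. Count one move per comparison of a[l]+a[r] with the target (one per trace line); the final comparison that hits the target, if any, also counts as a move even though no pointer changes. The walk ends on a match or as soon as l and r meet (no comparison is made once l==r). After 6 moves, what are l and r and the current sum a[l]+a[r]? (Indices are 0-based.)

[0,12] -8+33=25 >3 → r--
[0,11] -8+31=23 >3 → r--
[0,10] -8+23=15 >3 → r--
[0,9] -8+21=13 >3 → r--
[0,8] -8+18=10 >3 → r--
[0,7] -8+16=8 >3 → r--

l=0, r=6, sum=5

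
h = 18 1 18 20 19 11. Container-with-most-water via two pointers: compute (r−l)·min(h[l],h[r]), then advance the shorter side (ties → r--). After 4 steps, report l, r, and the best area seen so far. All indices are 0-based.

[0,5] min(18,11)*5=55 best=55 * → r--
[0,4] min(18,19)*4=72 best=72 * → l++
[1,4] min(1,19)*3=3 best=72 → l++
[2,4] min(18,19)*2=36 best=72 → l++

l=3, r=4, best area=72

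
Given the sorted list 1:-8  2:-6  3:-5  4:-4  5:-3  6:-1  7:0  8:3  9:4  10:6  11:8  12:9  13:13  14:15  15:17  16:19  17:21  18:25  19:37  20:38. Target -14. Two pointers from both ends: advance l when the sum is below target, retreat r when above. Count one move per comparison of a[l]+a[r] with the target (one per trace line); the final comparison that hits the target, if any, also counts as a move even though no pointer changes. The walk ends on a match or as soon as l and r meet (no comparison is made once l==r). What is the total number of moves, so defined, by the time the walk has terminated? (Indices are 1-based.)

[1,20] -8+38=30 >-14 → r--
[1,19] -8+37=29 >-14 → r--
[1,18] -8+25=17 >-14 → r--
[1,17] -8+21=13 >-14 → r--
[1,16] -8+19=11 >-14 → r--
[1,15] -8+17=9 >-14 → r--
[1,14] -8+15=7 >-14 → r--
[1,13] -8+13=5 >-14 → r--
[1,12] -8+9=1 >-14 → r--
[1,11] -8+8=0 >-14 → r--
[1,10] -8+6=-2 >-14 → r--
[1,9] -8+4=-4 >-14 → r--
[1,8] -8+3=-5 >-14 → r--
[1,7] -8+0=-8 >-14 → r--
[1,6] -8+-1=-9 >-14 → r--
[1,5] -8+-3=-11 >-14 → r--
[1,4] -8+-4=-12 >-14 → r--
[1,3] -8+-5=-13 >-14 → r--
[1,2] -8+-6=-14 → found

19 moves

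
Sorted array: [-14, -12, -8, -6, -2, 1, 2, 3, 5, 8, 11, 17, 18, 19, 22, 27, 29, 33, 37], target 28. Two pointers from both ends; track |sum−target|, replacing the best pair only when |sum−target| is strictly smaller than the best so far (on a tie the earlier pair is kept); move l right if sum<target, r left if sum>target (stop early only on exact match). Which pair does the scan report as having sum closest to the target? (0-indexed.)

pair (1, 27) with sum 28 (|Δ|=0)

l=0 r=18: -14+37=23 d=5 *, l++
l=1 r=18: -12+37=25 d=3 *, l++
l=2 r=18: -8+37=29 d=1 *, r--
l=2 r=17: -8+33=25 d=3, l++
l=3 r=17: -6+33=27 d=1, l++
l=4 r=17: -2+33=31 d=3, r--
l=4 r=16: -2+29=27 d=1, l++
l=5 r=16: 1+29=30 d=2, r--
l=5 r=15: 1+27=28 d=0 *, stop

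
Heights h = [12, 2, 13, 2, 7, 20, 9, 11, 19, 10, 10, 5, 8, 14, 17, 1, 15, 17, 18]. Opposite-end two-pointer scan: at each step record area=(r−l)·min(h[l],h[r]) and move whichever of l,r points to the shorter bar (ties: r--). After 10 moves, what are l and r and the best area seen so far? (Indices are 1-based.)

[1,19] min(12,18)*18=216 best=216 * → l++
[2,19] min(2,18)*17=34 best=216 → l++
[3,19] min(13,18)*16=208 best=216 → l++
[4,19] min(2,18)*15=30 best=216 → l++
[5,19] min(7,18)*14=98 best=216 → l++
[6,19] min(20,18)*13=234 best=234 * → r--
[6,18] min(20,17)*12=204 best=234 → r--
[6,17] min(20,15)*11=165 best=234 → r--
[6,16] min(20,1)*10=10 best=234 → r--
[6,15] min(20,17)*9=153 best=234 → r--

l=6, r=14, best area=234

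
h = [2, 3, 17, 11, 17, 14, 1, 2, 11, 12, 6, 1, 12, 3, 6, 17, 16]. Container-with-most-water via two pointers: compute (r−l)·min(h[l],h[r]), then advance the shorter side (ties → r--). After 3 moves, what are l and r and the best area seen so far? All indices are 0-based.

l=2, r=15, best area=224

[0,16] min(2,16)*16=32 best=32 * → l++
[1,16] min(3,16)*15=45 best=45 * → l++
[2,16] min(17,16)*14=224 best=224 * → r--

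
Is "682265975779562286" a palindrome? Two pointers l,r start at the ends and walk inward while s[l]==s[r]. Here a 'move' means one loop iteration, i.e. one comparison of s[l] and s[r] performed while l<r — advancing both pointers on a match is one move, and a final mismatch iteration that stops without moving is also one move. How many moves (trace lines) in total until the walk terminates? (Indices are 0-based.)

[0,17] '6'=='6' → l++,r--
[1,16] '8'=='8' → l++,r--
[2,15] '2'=='2' → l++,r--
[3,14] '2'=='2' → l++,r--
[4,13] '6'=='6' → l++,r--
[5,12] '5'=='5' → l++,r--
[6,11] '9'=='9' → l++,r--
[7,10] '7'=='7' → l++,r--
[8,9] '5'!='7' → stop

9 moves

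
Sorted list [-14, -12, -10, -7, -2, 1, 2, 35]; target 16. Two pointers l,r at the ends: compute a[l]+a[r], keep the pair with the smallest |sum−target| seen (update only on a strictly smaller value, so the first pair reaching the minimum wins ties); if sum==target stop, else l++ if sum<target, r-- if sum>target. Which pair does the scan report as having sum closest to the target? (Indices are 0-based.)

[0,7] -14+35=21 d=5 * → r--
[0,6] -14+2=-12 d=28 → l++
[1,6] -12+2=-10 d=26 → l++
[2,6] -10+2=-8 d=24 → l++
[3,6] -7+2=-5 d=21 → l++
[4,6] -2+2=0 d=16 → l++
[5,6] 1+2=3 d=13 → l++

pair (-14, 35) with sum 21 (|Δ|=5)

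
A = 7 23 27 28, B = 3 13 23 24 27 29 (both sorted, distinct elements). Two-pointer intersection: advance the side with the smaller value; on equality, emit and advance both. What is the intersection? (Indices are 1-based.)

i=1 j=1: 7>3, j++
i=1 j=2: 7<13, i++
i=2 j=2: 23>13, j++
i=2 j=3: 23==23 emit, i++,j++
i=3 j=4: 27>24, j++
i=3 j=5: 27==27 emit, i++,j++
i=4 j=6: 28<29, i++

intersection = [23, 27]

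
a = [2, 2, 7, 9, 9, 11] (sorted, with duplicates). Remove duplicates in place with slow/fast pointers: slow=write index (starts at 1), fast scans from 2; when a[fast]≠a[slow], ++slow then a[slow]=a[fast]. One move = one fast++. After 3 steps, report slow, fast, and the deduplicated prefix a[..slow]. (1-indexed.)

slow=1 fast=2: a[fast]=2=a[slow] dup, fast++
slow=1 fast=3: a[fast]=7≠a[slow]=2 write a[2]=7, slow++,fast++
slow=2 fast=4: a[fast]=9≠a[slow]=7 write a[3]=9, slow++,fast++

slow=3, fast=5, prefix=[2, 7, 9]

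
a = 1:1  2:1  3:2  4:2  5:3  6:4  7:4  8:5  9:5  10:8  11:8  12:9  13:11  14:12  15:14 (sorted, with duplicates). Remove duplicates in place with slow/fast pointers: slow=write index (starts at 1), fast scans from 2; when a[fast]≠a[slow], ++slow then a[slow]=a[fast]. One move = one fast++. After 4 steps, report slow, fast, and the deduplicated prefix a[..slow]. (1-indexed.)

(s=1,f=2) a[fast]=1=a[slow] dup → fast++
(s=1,f=3) a[fast]=2≠a[slow]=1 write a[2]=2 → slow++,fast++
(s=2,f=4) a[fast]=2=a[slow] dup → fast++
(s=2,f=5) a[fast]=3≠a[slow]=2 write a[3]=3 → slow++,fast++

slow=3, fast=6, prefix=[1, 2, 3]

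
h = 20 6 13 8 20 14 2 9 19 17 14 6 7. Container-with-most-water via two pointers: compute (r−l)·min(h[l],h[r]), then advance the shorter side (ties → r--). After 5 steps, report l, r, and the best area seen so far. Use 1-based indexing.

l=1, r=8, best area=153

[1,13] min(20,7)*12=84 best=84 * → r--
[1,12] min(20,6)*11=66 best=84 → r--
[1,11] min(20,14)*10=140 best=140 * → r--
[1,10] min(20,17)*9=153 best=153 * → r--
[1,9] min(20,19)*8=152 best=153 → r--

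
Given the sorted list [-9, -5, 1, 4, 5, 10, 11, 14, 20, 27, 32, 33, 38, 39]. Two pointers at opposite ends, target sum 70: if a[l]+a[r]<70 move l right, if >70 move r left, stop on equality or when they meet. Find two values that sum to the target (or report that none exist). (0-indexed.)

(32, 38)

l=0 r=13: -9+39=30 <70, l++
l=1 r=13: -5+39=34 <70, l++
l=2 r=13: 1+39=40 <70, l++
l=3 r=13: 4+39=43 <70, l++
l=4 r=13: 5+39=44 <70, l++
l=5 r=13: 10+39=49 <70, l++
l=6 r=13: 11+39=50 <70, l++
l=7 r=13: 14+39=53 <70, l++
l=8 r=13: 20+39=59 <70, l++
l=9 r=13: 27+39=66 <70, l++
l=10 r=13: 32+39=71 >70, r--
l=10 r=12: 32+38=70, found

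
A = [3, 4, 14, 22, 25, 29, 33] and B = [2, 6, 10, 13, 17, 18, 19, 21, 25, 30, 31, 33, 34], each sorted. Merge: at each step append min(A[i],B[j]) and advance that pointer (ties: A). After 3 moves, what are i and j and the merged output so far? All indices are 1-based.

i=3, j=2, merged so far=[2, 3, 4]

i=1 j=1: A[i]=3>B[j]=2 take 2, j++
i=1 j=2: A[i]=3<=B[j]=6 take 3, i++
i=2 j=2: A[i]=4<=B[j]=6 take 4, i++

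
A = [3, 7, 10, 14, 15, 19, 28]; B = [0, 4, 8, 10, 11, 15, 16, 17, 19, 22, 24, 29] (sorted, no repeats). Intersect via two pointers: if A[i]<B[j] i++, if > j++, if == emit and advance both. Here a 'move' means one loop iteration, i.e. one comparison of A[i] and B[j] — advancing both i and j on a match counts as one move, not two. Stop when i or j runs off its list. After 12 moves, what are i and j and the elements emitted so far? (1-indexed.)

i=7, j=10, emitted=[10, 15, 19]

[i=1,j=1] 3>0 → j++
[i=1,j=2] 3<4 → i++
[i=2,j=2] 7>4 → j++
[i=2,j=3] 7<8 → i++
[i=3,j=3] 10>8 → j++
[i=3,j=4] 10==10 emit → i++,j++
[i=4,j=5] 14>11 → j++
[i=4,j=6] 14<15 → i++
[i=5,j=6] 15==15 emit → i++,j++
[i=6,j=7] 19>16 → j++
[i=6,j=8] 19>17 → j++
[i=6,j=9] 19==19 emit → i++,j++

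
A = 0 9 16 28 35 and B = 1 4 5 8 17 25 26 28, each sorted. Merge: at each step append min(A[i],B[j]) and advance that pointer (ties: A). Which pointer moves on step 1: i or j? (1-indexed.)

i

[i=1,j=1] A[i]=0<=B[j]=1 take 0 → i++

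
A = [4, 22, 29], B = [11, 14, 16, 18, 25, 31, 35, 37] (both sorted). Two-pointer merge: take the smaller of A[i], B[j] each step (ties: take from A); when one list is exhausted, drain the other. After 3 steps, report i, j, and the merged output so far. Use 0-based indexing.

i=1, j=2, merged so far=[4, 11, 14]

[i=0,j=0] A[i]=4<=B[j]=11 take 4 → i++
[i=1,j=0] A[i]=22>B[j]=11 take 11 → j++
[i=1,j=1] A[i]=22>B[j]=14 take 14 → j++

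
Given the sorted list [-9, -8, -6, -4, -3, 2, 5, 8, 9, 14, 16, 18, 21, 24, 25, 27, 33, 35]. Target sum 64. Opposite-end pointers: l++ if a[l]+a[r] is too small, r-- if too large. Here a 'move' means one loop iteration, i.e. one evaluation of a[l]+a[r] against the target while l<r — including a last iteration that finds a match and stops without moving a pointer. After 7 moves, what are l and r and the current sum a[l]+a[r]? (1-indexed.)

[1,18] -9+35=26 <64 → l++
[2,18] -8+35=27 <64 → l++
[3,18] -6+35=29 <64 → l++
[4,18] -4+35=31 <64 → l++
[5,18] -3+35=32 <64 → l++
[6,18] 2+35=37 <64 → l++
[7,18] 5+35=40 <64 → l++

l=8, r=18, sum=43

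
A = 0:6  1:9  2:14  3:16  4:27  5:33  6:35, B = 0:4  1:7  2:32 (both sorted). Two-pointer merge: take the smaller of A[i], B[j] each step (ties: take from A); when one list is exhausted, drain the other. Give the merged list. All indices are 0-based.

[4, 6, 7, 9, 14, 16, 27, 32, 33, 35]

i=0 j=0: A[i]=6>B[j]=4 take 4, j++
i=0 j=1: A[i]=6<=B[j]=7 take 6, i++
i=1 j=1: A[i]=9>B[j]=7 take 7, j++
i=1 j=2: A[i]=9<=B[j]=32 take 9, i++
i=2 j=2: A[i]=14<=B[j]=32 take 14, i++
i=3 j=2: A[i]=16<=B[j]=32 take 16, i++
i=4 j=2: A[i]=27<=B[j]=32 take 27, i++
i=5 j=2: A[i]=33>B[j]=32 take 32, j++
i=5 j=3: B done, take A[i]=33, i++
i=6 j=3: B done, take A[i]=35, i++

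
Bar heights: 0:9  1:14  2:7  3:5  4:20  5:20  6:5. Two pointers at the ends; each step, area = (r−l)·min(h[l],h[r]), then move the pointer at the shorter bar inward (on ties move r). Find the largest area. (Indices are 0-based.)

[0,6] min(9,5)*6=30 best=30 * → r--
[0,5] min(9,20)*5=45 best=45 * → l++
[1,5] min(14,20)*4=56 best=56 * → l++
[2,5] min(7,20)*3=21 best=56 → l++
[3,5] min(5,20)*2=10 best=56 → l++
[4,5] min(20,20)*1=20 best=56 → r--

max area = 56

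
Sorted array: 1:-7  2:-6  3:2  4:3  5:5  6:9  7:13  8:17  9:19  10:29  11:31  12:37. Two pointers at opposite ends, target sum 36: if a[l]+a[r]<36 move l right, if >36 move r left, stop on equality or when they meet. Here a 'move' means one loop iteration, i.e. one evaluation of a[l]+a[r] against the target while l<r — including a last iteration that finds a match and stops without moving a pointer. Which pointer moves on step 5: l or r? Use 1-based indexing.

l

[1,12] -7+37=30 <36 → l++
[2,12] -6+37=31 <36 → l++
[3,12] 2+37=39 >36 → r--
[3,11] 2+31=33 <36 → l++
[4,11] 3+31=34 <36 → l++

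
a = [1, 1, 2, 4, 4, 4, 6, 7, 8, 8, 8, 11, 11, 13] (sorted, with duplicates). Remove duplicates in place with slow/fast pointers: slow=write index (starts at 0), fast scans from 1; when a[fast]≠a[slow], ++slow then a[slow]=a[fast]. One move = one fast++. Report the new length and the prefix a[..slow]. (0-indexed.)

slow=0 fast=1: a[fast]=1=a[slow] dup, fast++
slow=0 fast=2: a[fast]=2≠a[slow]=1 write a[1]=2, slow++,fast++
slow=1 fast=3: a[fast]=4≠a[slow]=2 write a[2]=4, slow++,fast++
slow=2 fast=4: a[fast]=4=a[slow] dup, fast++
slow=2 fast=5: a[fast]=4=a[slow] dup, fast++
slow=2 fast=6: a[fast]=6≠a[slow]=4 write a[3]=6, slow++,fast++
slow=3 fast=7: a[fast]=7≠a[slow]=6 write a[4]=7, slow++,fast++
slow=4 fast=8: a[fast]=8≠a[slow]=7 write a[5]=8, slow++,fast++
slow=5 fast=9: a[fast]=8=a[slow] dup, fast++
slow=5 fast=10: a[fast]=8=a[slow] dup, fast++
slow=5 fast=11: a[fast]=11≠a[slow]=8 write a[6]=11, slow++,fast++
slow=6 fast=12: a[fast]=11=a[slow] dup, fast++
slow=6 fast=13: a[fast]=13≠a[slow]=11 write a[7]=13, slow++,fast++

length 8; prefix = [1, 2, 4, 6, 7, 8, 11, 13]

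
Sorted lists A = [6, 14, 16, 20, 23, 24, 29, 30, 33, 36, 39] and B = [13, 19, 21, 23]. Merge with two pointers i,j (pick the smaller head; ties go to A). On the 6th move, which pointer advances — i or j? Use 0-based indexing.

i=0 j=0: A[i]=6<=B[j]=13 take 6, i++
i=1 j=0: A[i]=14>B[j]=13 take 13, j++
i=1 j=1: A[i]=14<=B[j]=19 take 14, i++
i=2 j=1: A[i]=16<=B[j]=19 take 16, i++
i=3 j=1: A[i]=20>B[j]=19 take 19, j++
i=3 j=2: A[i]=20<=B[j]=21 take 20, i++

i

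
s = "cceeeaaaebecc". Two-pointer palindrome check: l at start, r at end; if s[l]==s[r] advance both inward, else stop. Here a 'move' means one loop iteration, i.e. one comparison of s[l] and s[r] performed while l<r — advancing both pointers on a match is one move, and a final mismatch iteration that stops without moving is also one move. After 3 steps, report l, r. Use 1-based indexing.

[1,13] 'c'=='c' → l++,r--
[2,12] 'c'=='c' → l++,r--
[3,11] 'e'=='e' → l++,r--

l=4, r=10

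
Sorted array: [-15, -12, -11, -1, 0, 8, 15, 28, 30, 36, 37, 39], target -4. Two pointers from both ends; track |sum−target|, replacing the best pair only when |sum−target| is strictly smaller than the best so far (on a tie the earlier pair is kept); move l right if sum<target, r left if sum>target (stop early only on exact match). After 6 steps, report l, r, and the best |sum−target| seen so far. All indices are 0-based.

l=0 r=11: -15+39=24 d=28 *, r--
l=0 r=10: -15+37=22 d=26 *, r--
l=0 r=9: -15+36=21 d=25 *, r--
l=0 r=8: -15+30=15 d=19 *, r--
l=0 r=7: -15+28=13 d=17 *, r--
l=0 r=6: -15+15=0 d=4 *, r--

l=0, r=5, best |Δ|=4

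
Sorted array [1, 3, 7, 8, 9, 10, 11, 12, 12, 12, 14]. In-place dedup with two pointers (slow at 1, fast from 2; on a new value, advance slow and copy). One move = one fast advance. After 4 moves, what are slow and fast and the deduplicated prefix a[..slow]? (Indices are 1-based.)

slow=5, fast=6, prefix=[1, 3, 7, 8, 9]

slow=1 fast=2: a[fast]=3≠a[slow]=1 write a[2]=3, slow++,fast++
slow=2 fast=3: a[fast]=7≠a[slow]=3 write a[3]=7, slow++,fast++
slow=3 fast=4: a[fast]=8≠a[slow]=7 write a[4]=8, slow++,fast++
slow=4 fast=5: a[fast]=9≠a[slow]=8 write a[5]=9, slow++,fast++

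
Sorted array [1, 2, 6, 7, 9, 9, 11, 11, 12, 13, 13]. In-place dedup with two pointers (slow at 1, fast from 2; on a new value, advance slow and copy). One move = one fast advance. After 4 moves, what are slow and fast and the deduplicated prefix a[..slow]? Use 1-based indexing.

slow=5, fast=6, prefix=[1, 2, 6, 7, 9]

(s=1,f=2) a[fast]=2≠a[slow]=1 write a[2]=2 → slow++,fast++
(s=2,f=3) a[fast]=6≠a[slow]=2 write a[3]=6 → slow++,fast++
(s=3,f=4) a[fast]=7≠a[slow]=6 write a[4]=7 → slow++,fast++
(s=4,f=5) a[fast]=9≠a[slow]=7 write a[5]=9 → slow++,fast++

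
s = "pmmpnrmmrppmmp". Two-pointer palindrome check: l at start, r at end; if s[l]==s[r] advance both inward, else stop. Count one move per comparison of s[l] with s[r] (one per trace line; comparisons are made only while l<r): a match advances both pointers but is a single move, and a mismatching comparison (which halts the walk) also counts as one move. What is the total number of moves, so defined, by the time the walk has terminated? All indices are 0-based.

l=0 r=13: 'p'=='p', l++,r--
l=1 r=12: 'm'=='m', l++,r--
l=2 r=11: 'm'=='m', l++,r--
l=3 r=10: 'p'=='p', l++,r--
l=4 r=9: 'n'!='p', stop

5 moves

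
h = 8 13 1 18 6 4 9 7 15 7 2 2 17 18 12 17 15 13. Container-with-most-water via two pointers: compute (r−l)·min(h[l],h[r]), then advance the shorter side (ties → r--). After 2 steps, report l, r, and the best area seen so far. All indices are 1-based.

l=2, r=17, best area=208

l=1 r=18: min(8,13)*17=136 best=136 *, l++
l=2 r=18: min(13,13)*16=208 best=208 *, r--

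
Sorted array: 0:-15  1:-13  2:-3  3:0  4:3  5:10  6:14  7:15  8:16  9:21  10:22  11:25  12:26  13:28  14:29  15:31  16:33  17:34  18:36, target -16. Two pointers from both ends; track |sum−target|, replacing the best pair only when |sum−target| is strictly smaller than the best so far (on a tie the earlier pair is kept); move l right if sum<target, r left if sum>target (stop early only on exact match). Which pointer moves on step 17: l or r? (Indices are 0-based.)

l

[0,18] -15+36=21 d=37 * → r--
[0,17] -15+34=19 d=35 * → r--
[0,16] -15+33=18 d=34 * → r--
[0,15] -15+31=16 d=32 * → r--
[0,14] -15+29=14 d=30 * → r--
[0,13] -15+28=13 d=29 * → r--
[0,12] -15+26=11 d=27 * → r--
[0,11] -15+25=10 d=26 * → r--
[0,10] -15+22=7 d=23 * → r--
[0,9] -15+21=6 d=22 * → r--
[0,8] -15+16=1 d=17 * → r--
[0,7] -15+15=0 d=16 * → r--
[0,6] -15+14=-1 d=15 * → r--
[0,5] -15+10=-5 d=11 * → r--
[0,4] -15+3=-12 d=4 * → r--
[0,3] -15+0=-15 d=1 * → r--
[0,2] -15+-3=-18 d=2 → l++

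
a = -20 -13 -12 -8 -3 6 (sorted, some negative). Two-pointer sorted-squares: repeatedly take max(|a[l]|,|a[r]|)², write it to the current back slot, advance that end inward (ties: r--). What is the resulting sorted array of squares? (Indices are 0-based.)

[9, 36, 64, 144, 169, 400]

l=0 r=5: |-20|>|6| out[5]=400, l++
l=1 r=5: |-13|>|6| out[4]=169, l++
l=2 r=5: |-12|>|6| out[3]=144, l++
l=3 r=5: |-8|>|6| out[2]=64, l++
l=4 r=5: |-3|<=|6| out[1]=36, r--
l=4 r=4: |-3|<=|-3| out[0]=9, r--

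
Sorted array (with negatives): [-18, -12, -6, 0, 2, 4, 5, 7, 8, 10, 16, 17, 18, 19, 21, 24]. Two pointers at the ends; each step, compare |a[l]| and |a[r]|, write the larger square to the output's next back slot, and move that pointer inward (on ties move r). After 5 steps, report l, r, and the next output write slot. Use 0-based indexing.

[0,15] |-18|<=|24| out[15]=576 → r--
[0,14] |-18|<=|21| out[14]=441 → r--
[0,13] |-18|<=|19| out[13]=361 → r--
[0,12] |-18|<=|18| out[12]=324 → r--
[0,11] |-18|>|17| out[11]=324 → l++

l=1, r=11, next write slot=10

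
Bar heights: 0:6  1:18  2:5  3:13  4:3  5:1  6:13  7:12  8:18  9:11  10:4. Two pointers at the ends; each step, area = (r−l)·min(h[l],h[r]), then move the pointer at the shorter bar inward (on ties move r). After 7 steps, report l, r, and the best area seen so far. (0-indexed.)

l=1, r=4, best area=126

l=0 r=10: min(6,4)*10=40 best=40 *, r--
l=0 r=9: min(6,11)*9=54 best=54 *, l++
l=1 r=9: min(18,11)*8=88 best=88 *, r--
l=1 r=8: min(18,18)*7=126 best=126 *, r--
l=1 r=7: min(18,12)*6=72 best=126, r--
l=1 r=6: min(18,13)*5=65 best=126, r--
l=1 r=5: min(18,1)*4=4 best=126, r--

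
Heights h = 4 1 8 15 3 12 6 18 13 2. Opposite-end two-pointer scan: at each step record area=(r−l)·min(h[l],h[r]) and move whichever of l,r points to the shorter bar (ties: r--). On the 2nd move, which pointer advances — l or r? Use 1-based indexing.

l

[1,10] min(4,2)*9=18 best=18 * → r--
[1,9] min(4,13)*8=32 best=32 * → l++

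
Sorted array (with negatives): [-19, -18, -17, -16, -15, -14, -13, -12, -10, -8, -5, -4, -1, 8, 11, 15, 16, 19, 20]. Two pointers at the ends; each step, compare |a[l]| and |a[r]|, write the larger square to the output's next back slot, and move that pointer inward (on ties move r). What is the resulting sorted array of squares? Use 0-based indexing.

l=0 r=18: |-19|<=|20| out[18]=400, r--
l=0 r=17: |-19|<=|19| out[17]=361, r--
l=0 r=16: |-19|>|16| out[16]=361, l++
l=1 r=16: |-18|>|16| out[15]=324, l++
l=2 r=16: |-17|>|16| out[14]=289, l++
l=3 r=16: |-16|<=|16| out[13]=256, r--
l=3 r=15: |-16|>|15| out[12]=256, l++
l=4 r=15: |-15|<=|15| out[11]=225, r--
l=4 r=14: |-15|>|11| out[10]=225, l++
l=5 r=14: |-14|>|11| out[9]=196, l++
l=6 r=14: |-13|>|11| out[8]=169, l++
l=7 r=14: |-12|>|11| out[7]=144, l++
l=8 r=14: |-10|<=|11| out[6]=121, r--
l=8 r=13: |-10|>|8| out[5]=100, l++
l=9 r=13: |-8|<=|8| out[4]=64, r--
l=9 r=12: |-8|>|-1| out[3]=64, l++
l=10 r=12: |-5|>|-1| out[2]=25, l++
l=11 r=12: |-4|>|-1| out[1]=16, l++
l=12 r=12: |-1|<=|-1| out[0]=1, r--

[1, 16, 25, 64, 64, 100, 121, 144, 169, 196, 225, 225, 256, 256, 289, 324, 361, 361, 400]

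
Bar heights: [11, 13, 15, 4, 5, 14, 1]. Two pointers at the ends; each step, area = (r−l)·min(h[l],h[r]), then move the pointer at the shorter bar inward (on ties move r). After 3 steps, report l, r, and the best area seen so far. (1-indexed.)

l=3, r=6, best area=55

l=1 r=7: min(11,1)*6=6 best=6 *, r--
l=1 r=6: min(11,14)*5=55 best=55 *, l++
l=2 r=6: min(13,14)*4=52 best=55, l++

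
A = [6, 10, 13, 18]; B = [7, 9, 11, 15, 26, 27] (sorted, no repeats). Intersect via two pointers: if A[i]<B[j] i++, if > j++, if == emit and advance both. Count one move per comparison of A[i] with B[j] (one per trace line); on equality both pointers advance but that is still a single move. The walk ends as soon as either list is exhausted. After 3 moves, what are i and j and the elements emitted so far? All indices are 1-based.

[i=1,j=1] 6<7 → i++
[i=2,j=1] 10>7 → j++
[i=2,j=2] 10>9 → j++

i=2, j=3, emitted=[]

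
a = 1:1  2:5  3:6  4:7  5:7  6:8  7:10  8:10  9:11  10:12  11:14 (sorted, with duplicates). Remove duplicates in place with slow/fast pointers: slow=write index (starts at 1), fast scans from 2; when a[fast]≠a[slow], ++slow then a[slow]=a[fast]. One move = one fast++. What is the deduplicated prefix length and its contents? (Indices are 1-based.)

slow=1 fast=2: a[fast]=5≠a[slow]=1 write a[2]=5, slow++,fast++
slow=2 fast=3: a[fast]=6≠a[slow]=5 write a[3]=6, slow++,fast++
slow=3 fast=4: a[fast]=7≠a[slow]=6 write a[4]=7, slow++,fast++
slow=4 fast=5: a[fast]=7=a[slow] dup, fast++
slow=4 fast=6: a[fast]=8≠a[slow]=7 write a[5]=8, slow++,fast++
slow=5 fast=7: a[fast]=10≠a[slow]=8 write a[6]=10, slow++,fast++
slow=6 fast=8: a[fast]=10=a[slow] dup, fast++
slow=6 fast=9: a[fast]=11≠a[slow]=10 write a[7]=11, slow++,fast++
slow=7 fast=10: a[fast]=12≠a[slow]=11 write a[8]=12, slow++,fast++
slow=8 fast=11: a[fast]=14≠a[slow]=12 write a[9]=14, slow++,fast++

length 9; prefix = [1, 5, 6, 7, 8, 10, 11, 12, 14]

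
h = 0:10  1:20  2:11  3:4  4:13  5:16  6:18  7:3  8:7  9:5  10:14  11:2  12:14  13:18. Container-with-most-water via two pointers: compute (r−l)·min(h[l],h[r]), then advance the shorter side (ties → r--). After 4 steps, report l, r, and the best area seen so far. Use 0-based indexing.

[0,13] min(10,18)*13=130 best=130 * → l++
[1,13] min(20,18)*12=216 best=216 * → r--
[1,12] min(20,14)*11=154 best=216 → r--
[1,11] min(20,2)*10=20 best=216 → r--

l=1, r=10, best area=216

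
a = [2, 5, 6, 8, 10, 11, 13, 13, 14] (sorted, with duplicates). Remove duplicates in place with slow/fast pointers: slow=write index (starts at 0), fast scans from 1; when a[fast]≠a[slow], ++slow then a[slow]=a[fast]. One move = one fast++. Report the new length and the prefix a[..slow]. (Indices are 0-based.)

length 8; prefix = [2, 5, 6, 8, 10, 11, 13, 14]

(s=0,f=1) a[fast]=5≠a[slow]=2 write a[1]=5 → slow++,fast++
(s=1,f=2) a[fast]=6≠a[slow]=5 write a[2]=6 → slow++,fast++
(s=2,f=3) a[fast]=8≠a[slow]=6 write a[3]=8 → slow++,fast++
(s=3,f=4) a[fast]=10≠a[slow]=8 write a[4]=10 → slow++,fast++
(s=4,f=5) a[fast]=11≠a[slow]=10 write a[5]=11 → slow++,fast++
(s=5,f=6) a[fast]=13≠a[slow]=11 write a[6]=13 → slow++,fast++
(s=6,f=7) a[fast]=13=a[slow] dup → fast++
(s=6,f=8) a[fast]=14≠a[slow]=13 write a[7]=14 → slow++,fast++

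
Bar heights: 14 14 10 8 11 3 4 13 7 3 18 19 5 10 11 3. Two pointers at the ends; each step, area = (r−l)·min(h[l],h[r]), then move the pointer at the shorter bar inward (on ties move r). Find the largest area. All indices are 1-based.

l=1 r=16: min(14,3)*15=45 best=45 *, r--
l=1 r=15: min(14,11)*14=154 best=154 *, r--
l=1 r=14: min(14,10)*13=130 best=154, r--
l=1 r=13: min(14,5)*12=60 best=154, r--
l=1 r=12: min(14,19)*11=154 best=154, l++
l=2 r=12: min(14,19)*10=140 best=154, l++
l=3 r=12: min(10,19)*9=90 best=154, l++
l=4 r=12: min(8,19)*8=64 best=154, l++
l=5 r=12: min(11,19)*7=77 best=154, l++
l=6 r=12: min(3,19)*6=18 best=154, l++
l=7 r=12: min(4,19)*5=20 best=154, l++
l=8 r=12: min(13,19)*4=52 best=154, l++
l=9 r=12: min(7,19)*3=21 best=154, l++
l=10 r=12: min(3,19)*2=6 best=154, l++
l=11 r=12: min(18,19)*1=18 best=154, l++

max area = 154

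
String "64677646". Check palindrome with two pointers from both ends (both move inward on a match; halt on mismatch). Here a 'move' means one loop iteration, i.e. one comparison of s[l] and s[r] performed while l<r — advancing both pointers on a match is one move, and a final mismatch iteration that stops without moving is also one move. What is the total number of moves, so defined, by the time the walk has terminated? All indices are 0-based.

[0,7] '6'=='6' → l++,r--
[1,6] '4'=='4' → l++,r--
[2,5] '6'=='6' → l++,r--
[3,4] '7'=='7' → l++,r--

4 moves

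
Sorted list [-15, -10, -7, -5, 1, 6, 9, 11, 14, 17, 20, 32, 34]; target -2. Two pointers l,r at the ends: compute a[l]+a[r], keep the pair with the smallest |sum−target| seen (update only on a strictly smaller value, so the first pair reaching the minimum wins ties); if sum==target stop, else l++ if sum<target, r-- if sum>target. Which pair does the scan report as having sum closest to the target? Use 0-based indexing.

l=0 r=12: -15+34=19 d=21 *, r--
l=0 r=11: -15+32=17 d=19 *, r--
l=0 r=10: -15+20=5 d=7 *, r--
l=0 r=9: -15+17=2 d=4 *, r--
l=0 r=8: -15+14=-1 d=1 *, r--
l=0 r=7: -15+11=-4 d=2, l++
l=1 r=7: -10+11=1 d=3, r--
l=1 r=6: -10+9=-1 d=1, r--
l=1 r=5: -10+6=-4 d=2, l++
l=2 r=5: -7+6=-1 d=1, r--
l=2 r=4: -7+1=-6 d=4, l++
l=3 r=4: -5+1=-4 d=2, l++

pair (-15, 14) with sum -1 (|Δ|=1)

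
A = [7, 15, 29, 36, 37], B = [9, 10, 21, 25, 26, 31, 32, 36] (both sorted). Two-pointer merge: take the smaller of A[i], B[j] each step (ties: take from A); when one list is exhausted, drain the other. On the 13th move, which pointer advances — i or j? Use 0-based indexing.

i

[i=0,j=0] A[i]=7<=B[j]=9 take 7 → i++
[i=1,j=0] A[i]=15>B[j]=9 take 9 → j++
[i=1,j=1] A[i]=15>B[j]=10 take 10 → j++
[i=1,j=2] A[i]=15<=B[j]=21 take 15 → i++
[i=2,j=2] A[i]=29>B[j]=21 take 21 → j++
[i=2,j=3] A[i]=29>B[j]=25 take 25 → j++
[i=2,j=4] A[i]=29>B[j]=26 take 26 → j++
[i=2,j=5] A[i]=29<=B[j]=31 take 29 → i++
[i=3,j=5] A[i]=36>B[j]=31 take 31 → j++
[i=3,j=6] A[i]=36>B[j]=32 take 32 → j++
[i=3,j=7] A[i]=36<=B[j]=36 take 36 → i++
[i=4,j=7] A[i]=37>B[j]=36 take 36 → j++
[i=4,j=8] B done, take A[i]=37 → i++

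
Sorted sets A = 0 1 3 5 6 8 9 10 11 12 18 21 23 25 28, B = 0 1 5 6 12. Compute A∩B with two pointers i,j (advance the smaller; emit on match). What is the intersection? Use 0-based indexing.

i=0 j=0: 0==0 emit, i++,j++
i=1 j=1: 1==1 emit, i++,j++
i=2 j=2: 3<5, i++
i=3 j=2: 5==5 emit, i++,j++
i=4 j=3: 6==6 emit, i++,j++
i=5 j=4: 8<12, i++
i=6 j=4: 9<12, i++
i=7 j=4: 10<12, i++
i=8 j=4: 11<12, i++
i=9 j=4: 12==12 emit, i++,j++

intersection = [0, 1, 5, 6, 12]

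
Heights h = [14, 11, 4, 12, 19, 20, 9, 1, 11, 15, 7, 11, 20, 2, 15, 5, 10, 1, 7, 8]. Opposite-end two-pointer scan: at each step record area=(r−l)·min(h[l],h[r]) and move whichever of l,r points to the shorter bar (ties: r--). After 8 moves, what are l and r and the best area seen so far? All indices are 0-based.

[0,19] min(14,8)*19=152 best=152 * → r--
[0,18] min(14,7)*18=126 best=152 → r--
[0,17] min(14,1)*17=17 best=152 → r--
[0,16] min(14,10)*16=160 best=160 * → r--
[0,15] min(14,5)*15=75 best=160 → r--
[0,14] min(14,15)*14=196 best=196 * → l++
[1,14] min(11,15)*13=143 best=196 → l++
[2,14] min(4,15)*12=48 best=196 → l++

l=3, r=14, best area=196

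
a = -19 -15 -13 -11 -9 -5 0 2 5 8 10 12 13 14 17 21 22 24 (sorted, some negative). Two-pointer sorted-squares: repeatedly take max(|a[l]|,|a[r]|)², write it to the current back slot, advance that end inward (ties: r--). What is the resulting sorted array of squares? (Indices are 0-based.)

[0, 4, 25, 25, 64, 81, 100, 121, 144, 169, 169, 196, 225, 289, 361, 441, 484, 576]

l=0 r=17: |-19|<=|24| out[17]=576, r--
l=0 r=16: |-19|<=|22| out[16]=484, r--
l=0 r=15: |-19|<=|21| out[15]=441, r--
l=0 r=14: |-19|>|17| out[14]=361, l++
l=1 r=14: |-15|<=|17| out[13]=289, r--
l=1 r=13: |-15|>|14| out[12]=225, l++
l=2 r=13: |-13|<=|14| out[11]=196, r--
l=2 r=12: |-13|<=|13| out[10]=169, r--
l=2 r=11: |-13|>|12| out[9]=169, l++
l=3 r=11: |-11|<=|12| out[8]=144, r--
l=3 r=10: |-11|>|10| out[7]=121, l++
l=4 r=10: |-9|<=|10| out[6]=100, r--
l=4 r=9: |-9|>|8| out[5]=81, l++
l=5 r=9: |-5|<=|8| out[4]=64, r--
l=5 r=8: |-5|<=|5| out[3]=25, r--
l=5 r=7: |-5|>|2| out[2]=25, l++
l=6 r=7: |0|<=|2| out[1]=4, r--
l=6 r=6: |0|<=|0| out[0]=0, r--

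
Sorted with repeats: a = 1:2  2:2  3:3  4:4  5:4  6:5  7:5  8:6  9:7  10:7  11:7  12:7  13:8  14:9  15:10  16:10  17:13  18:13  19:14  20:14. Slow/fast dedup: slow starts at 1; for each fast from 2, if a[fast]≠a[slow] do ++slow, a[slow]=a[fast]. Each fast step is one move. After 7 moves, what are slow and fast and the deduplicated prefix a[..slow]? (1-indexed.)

slow=5, fast=9, prefix=[2, 3, 4, 5, 6]

slow=1 fast=2: a[fast]=2=a[slow] dup, fast++
slow=1 fast=3: a[fast]=3≠a[slow]=2 write a[2]=3, slow++,fast++
slow=2 fast=4: a[fast]=4≠a[slow]=3 write a[3]=4, slow++,fast++
slow=3 fast=5: a[fast]=4=a[slow] dup, fast++
slow=3 fast=6: a[fast]=5≠a[slow]=4 write a[4]=5, slow++,fast++
slow=4 fast=7: a[fast]=5=a[slow] dup, fast++
slow=4 fast=8: a[fast]=6≠a[slow]=5 write a[5]=6, slow++,fast++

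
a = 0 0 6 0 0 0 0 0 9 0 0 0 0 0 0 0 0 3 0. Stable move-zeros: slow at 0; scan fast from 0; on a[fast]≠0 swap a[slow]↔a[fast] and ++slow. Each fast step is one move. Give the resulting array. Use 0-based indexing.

[6, 9, 3, 0, 0, 0, 0, 0, 0, 0, 0, 0, 0, 0, 0, 0, 0, 0, 0]

slow=0 fast=0: a[fast]=0, fast++
slow=0 fast=1: a[fast]=0, fast++
slow=0 fast=2: a[fast]=6≠0 swap→a[0]=6, slow++,fast++
slow=1 fast=3: a[fast]=0, fast++
slow=1 fast=4: a[fast]=0, fast++
slow=1 fast=5: a[fast]=0, fast++
slow=1 fast=6: a[fast]=0, fast++
slow=1 fast=7: a[fast]=0, fast++
slow=1 fast=8: a[fast]=9≠0 swap→a[1]=9, slow++,fast++
slow=2 fast=9: a[fast]=0, fast++
slow=2 fast=10: a[fast]=0, fast++
slow=2 fast=11: a[fast]=0, fast++
slow=2 fast=12: a[fast]=0, fast++
slow=2 fast=13: a[fast]=0, fast++
slow=2 fast=14: a[fast]=0, fast++
slow=2 fast=15: a[fast]=0, fast++
slow=2 fast=16: a[fast]=0, fast++
slow=2 fast=17: a[fast]=3≠0 swap→a[2]=3, slow++,fast++
slow=3 fast=18: a[fast]=0, fast++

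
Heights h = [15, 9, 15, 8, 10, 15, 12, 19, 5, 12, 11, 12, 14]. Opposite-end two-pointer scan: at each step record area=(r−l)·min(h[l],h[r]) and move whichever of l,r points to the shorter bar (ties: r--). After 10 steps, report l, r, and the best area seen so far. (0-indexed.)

l=5, r=7, best area=168

l=0 r=12: min(15,14)*12=168 best=168 *, r--
l=0 r=11: min(15,12)*11=132 best=168, r--
l=0 r=10: min(15,11)*10=110 best=168, r--
l=0 r=9: min(15,12)*9=108 best=168, r--
l=0 r=8: min(15,5)*8=40 best=168, r--
l=0 r=7: min(15,19)*7=105 best=168, l++
l=1 r=7: min(9,19)*6=54 best=168, l++
l=2 r=7: min(15,19)*5=75 best=168, l++
l=3 r=7: min(8,19)*4=32 best=168, l++
l=4 r=7: min(10,19)*3=30 best=168, l++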